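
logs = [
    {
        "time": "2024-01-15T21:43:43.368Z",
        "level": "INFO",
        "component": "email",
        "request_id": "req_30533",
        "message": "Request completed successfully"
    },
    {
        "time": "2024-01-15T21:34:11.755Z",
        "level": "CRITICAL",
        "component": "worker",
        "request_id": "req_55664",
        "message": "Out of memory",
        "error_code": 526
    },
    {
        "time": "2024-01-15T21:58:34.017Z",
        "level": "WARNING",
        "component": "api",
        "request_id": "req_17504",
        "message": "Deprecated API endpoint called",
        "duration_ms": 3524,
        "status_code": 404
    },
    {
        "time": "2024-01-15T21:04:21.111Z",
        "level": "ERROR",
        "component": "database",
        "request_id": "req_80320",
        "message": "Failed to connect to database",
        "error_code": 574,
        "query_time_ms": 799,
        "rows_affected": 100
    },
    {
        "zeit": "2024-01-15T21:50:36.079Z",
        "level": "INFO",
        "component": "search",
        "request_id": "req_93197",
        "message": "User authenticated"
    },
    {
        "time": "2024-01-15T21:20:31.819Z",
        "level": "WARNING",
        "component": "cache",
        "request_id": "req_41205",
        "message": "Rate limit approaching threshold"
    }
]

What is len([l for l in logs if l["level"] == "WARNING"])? 2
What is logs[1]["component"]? "worker"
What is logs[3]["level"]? "ERROR"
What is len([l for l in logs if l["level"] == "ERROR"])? 1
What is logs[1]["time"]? "2024-01-15T21:34:11.755Z"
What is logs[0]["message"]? "Request completed successfully"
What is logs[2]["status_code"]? 404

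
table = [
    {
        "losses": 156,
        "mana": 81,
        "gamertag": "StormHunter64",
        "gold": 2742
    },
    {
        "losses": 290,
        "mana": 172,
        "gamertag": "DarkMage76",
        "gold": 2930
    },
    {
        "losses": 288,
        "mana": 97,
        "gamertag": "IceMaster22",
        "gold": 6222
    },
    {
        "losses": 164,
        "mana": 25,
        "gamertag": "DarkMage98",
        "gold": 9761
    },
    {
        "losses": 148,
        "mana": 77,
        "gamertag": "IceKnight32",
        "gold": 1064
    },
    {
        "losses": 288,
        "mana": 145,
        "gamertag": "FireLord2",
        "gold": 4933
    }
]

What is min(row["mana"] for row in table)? 25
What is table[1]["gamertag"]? "DarkMage76"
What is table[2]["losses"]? 288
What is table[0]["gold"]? 2742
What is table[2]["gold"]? 6222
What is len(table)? 6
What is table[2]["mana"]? 97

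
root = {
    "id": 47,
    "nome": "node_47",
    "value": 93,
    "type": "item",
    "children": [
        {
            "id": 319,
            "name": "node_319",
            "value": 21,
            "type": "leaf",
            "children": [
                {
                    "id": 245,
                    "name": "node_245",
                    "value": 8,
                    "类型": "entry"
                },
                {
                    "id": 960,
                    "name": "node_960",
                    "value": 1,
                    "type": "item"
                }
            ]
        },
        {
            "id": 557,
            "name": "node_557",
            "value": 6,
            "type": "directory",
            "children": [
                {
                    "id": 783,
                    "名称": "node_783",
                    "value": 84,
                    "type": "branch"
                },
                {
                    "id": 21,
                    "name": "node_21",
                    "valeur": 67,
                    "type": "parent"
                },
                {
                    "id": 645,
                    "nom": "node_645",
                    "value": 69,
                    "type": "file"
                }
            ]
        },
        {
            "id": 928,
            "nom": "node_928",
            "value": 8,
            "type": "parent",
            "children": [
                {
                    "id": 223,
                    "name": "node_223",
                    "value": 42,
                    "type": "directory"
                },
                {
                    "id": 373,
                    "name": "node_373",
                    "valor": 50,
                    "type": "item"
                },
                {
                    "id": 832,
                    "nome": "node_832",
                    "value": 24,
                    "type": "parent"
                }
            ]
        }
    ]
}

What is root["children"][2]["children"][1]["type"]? "item"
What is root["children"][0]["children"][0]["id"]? 245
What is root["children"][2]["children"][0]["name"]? "node_223"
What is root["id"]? 47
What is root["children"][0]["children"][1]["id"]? 960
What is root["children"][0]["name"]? "node_319"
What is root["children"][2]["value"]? 8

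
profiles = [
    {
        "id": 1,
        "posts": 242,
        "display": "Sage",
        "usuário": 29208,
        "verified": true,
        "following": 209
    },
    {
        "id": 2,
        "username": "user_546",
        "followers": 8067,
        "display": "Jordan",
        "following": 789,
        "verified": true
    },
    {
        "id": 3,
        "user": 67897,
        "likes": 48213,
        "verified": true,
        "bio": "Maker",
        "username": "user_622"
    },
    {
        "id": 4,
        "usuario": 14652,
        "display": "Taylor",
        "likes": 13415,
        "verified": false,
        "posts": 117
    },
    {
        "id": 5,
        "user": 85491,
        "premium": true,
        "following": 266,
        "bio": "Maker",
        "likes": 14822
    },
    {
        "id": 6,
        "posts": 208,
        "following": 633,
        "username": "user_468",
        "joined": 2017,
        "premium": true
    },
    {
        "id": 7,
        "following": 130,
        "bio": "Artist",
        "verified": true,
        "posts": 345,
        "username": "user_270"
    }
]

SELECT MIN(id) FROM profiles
1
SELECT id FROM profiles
[1, 2, 3, 4, 5, 6, 7]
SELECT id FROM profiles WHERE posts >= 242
[1, 7]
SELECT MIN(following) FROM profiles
130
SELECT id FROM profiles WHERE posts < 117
[]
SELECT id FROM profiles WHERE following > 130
[1, 2, 5, 6]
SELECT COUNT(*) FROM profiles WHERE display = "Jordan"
1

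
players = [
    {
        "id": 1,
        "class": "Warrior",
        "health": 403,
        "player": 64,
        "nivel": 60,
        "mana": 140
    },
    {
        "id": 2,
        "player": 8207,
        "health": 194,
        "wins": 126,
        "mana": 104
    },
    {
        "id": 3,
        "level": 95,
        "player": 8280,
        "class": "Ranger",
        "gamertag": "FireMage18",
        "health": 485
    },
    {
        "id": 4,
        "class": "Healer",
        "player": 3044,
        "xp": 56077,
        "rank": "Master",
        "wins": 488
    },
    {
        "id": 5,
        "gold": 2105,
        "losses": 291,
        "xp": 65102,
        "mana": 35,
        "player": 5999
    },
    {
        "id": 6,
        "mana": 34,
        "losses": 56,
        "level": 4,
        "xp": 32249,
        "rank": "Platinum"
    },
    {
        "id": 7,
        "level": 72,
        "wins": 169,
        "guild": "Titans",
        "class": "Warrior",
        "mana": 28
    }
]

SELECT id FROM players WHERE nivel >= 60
[1]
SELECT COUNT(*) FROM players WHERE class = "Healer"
1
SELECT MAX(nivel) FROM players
60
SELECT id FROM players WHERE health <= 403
[1, 2]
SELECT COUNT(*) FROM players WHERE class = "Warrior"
2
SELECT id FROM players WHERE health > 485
[]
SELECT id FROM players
[1, 2, 3, 4, 5, 6, 7]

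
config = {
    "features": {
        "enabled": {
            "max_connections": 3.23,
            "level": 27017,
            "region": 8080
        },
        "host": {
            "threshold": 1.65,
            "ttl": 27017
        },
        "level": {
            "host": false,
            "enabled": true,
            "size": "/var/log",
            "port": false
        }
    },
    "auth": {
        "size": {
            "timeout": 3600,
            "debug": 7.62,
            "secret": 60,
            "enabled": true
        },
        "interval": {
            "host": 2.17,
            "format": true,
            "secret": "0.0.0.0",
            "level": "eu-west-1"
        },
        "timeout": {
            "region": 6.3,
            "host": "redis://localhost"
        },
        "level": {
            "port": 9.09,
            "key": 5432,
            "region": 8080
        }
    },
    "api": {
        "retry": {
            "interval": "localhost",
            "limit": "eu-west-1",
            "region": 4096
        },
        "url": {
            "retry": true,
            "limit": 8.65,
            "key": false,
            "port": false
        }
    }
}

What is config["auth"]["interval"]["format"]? True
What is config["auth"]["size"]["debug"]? 7.62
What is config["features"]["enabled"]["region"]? 8080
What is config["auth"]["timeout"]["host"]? "redis://localhost"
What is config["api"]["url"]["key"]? False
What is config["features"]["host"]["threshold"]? 1.65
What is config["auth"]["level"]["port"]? 9.09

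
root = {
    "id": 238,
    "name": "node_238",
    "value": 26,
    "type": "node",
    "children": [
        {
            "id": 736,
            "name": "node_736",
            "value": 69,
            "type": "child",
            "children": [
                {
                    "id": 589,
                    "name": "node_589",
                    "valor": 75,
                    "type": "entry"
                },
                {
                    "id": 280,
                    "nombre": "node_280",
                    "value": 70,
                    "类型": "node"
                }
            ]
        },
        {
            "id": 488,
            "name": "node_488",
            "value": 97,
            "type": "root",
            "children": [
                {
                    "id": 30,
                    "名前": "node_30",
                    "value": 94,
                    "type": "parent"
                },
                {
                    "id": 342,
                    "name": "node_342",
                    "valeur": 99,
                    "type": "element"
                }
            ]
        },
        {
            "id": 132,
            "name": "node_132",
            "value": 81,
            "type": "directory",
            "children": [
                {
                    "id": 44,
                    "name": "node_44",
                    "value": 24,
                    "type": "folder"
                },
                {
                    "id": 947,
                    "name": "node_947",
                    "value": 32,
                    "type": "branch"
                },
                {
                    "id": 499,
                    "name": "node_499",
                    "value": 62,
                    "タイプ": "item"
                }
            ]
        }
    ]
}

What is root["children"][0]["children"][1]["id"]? 280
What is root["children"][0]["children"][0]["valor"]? 75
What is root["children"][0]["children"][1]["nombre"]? "node_280"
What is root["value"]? 26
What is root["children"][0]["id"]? 736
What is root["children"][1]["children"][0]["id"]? 30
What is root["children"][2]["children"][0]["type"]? "folder"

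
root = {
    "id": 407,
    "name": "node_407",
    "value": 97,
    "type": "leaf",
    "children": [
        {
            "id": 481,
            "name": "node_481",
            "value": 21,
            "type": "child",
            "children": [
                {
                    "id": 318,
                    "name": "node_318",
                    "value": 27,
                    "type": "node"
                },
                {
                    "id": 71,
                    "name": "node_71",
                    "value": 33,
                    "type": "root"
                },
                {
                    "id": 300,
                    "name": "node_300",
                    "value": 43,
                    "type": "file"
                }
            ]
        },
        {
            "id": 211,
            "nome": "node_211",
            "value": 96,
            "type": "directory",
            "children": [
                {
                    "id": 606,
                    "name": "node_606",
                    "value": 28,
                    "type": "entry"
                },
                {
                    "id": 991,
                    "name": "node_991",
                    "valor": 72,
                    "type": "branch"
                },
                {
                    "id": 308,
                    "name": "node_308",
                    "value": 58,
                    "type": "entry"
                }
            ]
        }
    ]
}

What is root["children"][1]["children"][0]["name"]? "node_606"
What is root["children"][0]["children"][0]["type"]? "node"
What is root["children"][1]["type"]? "directory"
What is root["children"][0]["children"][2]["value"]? 43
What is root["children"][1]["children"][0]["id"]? 606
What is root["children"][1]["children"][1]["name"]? "node_991"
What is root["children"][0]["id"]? 481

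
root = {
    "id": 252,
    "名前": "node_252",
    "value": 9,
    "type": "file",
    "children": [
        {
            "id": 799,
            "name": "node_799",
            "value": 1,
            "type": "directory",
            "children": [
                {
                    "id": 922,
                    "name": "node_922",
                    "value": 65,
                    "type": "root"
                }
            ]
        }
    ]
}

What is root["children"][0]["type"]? "directory"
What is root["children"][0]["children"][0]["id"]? 922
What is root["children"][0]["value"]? 1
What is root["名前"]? "node_252"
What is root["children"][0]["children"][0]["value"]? 65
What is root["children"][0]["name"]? "node_799"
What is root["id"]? 252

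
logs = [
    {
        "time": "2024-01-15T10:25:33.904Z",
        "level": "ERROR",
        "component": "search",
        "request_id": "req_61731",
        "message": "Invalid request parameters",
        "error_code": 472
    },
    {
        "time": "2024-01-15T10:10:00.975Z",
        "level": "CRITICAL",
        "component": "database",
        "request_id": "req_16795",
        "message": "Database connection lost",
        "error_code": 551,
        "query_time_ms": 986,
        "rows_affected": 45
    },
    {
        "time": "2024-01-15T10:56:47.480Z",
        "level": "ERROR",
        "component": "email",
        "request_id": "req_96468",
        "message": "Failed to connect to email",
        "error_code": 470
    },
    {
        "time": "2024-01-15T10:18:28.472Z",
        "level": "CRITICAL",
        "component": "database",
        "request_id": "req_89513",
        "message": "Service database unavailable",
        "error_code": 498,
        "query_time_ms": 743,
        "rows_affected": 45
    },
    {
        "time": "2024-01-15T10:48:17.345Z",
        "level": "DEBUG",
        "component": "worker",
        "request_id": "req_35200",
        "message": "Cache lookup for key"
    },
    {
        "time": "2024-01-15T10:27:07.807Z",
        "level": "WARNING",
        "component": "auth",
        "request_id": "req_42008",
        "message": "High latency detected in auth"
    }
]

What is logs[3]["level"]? "CRITICAL"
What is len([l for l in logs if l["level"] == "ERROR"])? 2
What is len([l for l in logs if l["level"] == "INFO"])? 0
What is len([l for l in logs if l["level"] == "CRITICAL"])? 2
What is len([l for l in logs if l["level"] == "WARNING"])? 1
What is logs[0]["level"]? "ERROR"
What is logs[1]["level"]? "CRITICAL"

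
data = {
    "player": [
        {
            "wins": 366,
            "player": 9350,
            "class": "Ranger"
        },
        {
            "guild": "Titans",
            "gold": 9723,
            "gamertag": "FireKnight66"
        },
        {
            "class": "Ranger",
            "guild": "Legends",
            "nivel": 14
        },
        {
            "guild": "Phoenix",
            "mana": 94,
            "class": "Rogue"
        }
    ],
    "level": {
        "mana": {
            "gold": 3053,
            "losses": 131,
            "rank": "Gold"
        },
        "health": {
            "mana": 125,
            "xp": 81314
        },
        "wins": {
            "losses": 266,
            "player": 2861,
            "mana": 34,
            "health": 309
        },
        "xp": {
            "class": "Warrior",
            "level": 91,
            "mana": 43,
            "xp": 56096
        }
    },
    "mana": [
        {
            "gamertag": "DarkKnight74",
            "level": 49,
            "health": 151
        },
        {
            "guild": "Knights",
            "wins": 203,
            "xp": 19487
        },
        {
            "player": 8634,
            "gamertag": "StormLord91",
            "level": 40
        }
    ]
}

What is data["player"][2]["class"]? "Ranger"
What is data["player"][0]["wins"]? 366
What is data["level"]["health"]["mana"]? 125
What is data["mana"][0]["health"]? 151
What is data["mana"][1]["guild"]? "Knights"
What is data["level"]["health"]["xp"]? 81314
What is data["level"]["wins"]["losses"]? 266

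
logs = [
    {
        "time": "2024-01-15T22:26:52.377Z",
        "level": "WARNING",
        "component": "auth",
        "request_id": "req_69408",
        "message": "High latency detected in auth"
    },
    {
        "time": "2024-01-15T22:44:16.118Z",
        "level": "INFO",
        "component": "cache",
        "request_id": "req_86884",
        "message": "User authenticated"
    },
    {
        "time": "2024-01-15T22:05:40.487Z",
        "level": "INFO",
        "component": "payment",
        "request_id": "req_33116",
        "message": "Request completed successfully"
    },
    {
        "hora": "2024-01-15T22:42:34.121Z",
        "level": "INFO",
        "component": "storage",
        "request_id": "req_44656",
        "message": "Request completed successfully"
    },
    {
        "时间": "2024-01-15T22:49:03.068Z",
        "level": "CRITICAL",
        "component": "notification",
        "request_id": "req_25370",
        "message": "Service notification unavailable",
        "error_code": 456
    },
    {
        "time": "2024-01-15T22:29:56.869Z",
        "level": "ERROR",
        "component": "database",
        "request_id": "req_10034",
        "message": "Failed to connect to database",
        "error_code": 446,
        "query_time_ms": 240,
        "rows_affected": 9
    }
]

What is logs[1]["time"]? "2024-01-15T22:44:16.118Z"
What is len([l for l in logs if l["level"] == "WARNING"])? 1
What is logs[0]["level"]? "WARNING"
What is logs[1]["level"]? "INFO"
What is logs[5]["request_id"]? "req_10034"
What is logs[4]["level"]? "CRITICAL"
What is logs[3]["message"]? "Request completed successfully"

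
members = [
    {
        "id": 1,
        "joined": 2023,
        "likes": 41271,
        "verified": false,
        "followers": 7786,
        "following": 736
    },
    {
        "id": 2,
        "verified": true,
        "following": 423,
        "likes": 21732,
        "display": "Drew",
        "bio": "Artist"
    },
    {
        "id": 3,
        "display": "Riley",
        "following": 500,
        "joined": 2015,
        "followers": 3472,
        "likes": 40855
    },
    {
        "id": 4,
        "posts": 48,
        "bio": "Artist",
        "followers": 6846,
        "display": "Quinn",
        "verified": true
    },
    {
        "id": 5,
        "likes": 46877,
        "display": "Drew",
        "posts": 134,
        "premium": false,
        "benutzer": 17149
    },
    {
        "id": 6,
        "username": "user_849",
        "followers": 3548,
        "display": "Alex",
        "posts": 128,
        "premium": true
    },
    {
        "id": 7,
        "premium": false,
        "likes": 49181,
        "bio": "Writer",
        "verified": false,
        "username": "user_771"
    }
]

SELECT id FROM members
[1, 2, 3, 4, 5, 6, 7]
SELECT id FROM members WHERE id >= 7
[7]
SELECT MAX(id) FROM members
7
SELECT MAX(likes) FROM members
49181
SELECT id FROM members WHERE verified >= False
[1, 2, 4, 7]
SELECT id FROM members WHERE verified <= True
[1, 2, 4, 7]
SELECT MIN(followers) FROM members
3472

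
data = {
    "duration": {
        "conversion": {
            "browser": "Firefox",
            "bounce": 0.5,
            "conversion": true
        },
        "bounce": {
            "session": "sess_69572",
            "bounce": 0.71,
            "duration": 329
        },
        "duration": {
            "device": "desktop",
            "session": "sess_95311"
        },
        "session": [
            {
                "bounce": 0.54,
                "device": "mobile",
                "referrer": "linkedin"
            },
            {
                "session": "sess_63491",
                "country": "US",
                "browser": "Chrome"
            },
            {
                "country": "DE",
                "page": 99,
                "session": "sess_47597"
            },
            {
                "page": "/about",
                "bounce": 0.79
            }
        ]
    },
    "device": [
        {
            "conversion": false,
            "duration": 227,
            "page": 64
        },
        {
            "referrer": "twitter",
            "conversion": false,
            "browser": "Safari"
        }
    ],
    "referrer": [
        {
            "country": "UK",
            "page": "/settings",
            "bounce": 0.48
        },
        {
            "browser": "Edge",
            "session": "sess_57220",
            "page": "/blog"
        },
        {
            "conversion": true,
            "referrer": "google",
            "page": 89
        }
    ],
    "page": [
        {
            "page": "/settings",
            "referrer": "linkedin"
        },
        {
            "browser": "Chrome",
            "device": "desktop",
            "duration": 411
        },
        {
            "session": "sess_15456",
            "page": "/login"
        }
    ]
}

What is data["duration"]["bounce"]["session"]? "sess_69572"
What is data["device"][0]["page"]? 64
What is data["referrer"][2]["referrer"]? "google"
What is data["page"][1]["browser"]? "Chrome"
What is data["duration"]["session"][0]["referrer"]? "linkedin"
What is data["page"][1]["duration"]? 411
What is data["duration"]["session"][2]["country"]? "DE"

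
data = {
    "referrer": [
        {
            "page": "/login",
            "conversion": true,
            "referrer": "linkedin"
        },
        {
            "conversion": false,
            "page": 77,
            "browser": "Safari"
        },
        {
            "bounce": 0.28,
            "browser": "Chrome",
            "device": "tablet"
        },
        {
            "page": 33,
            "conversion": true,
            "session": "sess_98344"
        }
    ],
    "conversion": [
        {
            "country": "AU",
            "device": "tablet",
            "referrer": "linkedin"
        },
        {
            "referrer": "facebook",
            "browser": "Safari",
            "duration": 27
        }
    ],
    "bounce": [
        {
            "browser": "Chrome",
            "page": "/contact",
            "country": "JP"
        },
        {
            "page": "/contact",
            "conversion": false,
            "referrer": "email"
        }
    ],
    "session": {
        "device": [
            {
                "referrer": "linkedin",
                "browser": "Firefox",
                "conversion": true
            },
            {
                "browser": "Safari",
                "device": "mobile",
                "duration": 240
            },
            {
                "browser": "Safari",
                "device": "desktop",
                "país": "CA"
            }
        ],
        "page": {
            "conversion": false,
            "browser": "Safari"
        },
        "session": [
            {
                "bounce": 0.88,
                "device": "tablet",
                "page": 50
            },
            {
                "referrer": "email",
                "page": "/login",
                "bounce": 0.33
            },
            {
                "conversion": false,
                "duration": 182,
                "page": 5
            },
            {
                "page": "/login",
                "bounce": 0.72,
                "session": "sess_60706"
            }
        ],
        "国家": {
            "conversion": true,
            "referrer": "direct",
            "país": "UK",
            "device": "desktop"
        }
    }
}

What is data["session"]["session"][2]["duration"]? 182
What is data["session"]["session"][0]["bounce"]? 0.88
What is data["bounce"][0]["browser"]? "Chrome"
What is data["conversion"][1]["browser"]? "Safari"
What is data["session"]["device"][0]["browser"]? "Firefox"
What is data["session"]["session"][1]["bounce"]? 0.33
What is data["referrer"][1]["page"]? 77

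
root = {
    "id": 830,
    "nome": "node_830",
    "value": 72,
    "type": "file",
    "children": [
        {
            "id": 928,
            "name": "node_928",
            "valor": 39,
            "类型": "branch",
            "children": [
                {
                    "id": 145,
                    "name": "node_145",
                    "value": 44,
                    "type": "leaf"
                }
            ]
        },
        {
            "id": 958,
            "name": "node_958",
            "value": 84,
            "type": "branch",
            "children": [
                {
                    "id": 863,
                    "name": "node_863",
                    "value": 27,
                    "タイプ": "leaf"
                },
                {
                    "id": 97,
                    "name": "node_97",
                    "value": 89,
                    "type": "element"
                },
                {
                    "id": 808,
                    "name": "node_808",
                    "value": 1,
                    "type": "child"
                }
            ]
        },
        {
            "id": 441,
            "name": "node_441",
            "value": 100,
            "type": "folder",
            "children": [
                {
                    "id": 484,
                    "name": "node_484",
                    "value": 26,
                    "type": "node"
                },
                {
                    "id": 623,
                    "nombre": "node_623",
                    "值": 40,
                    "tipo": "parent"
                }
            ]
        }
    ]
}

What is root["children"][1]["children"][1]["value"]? 89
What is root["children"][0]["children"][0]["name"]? "node_145"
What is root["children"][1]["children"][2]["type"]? "child"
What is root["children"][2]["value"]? 100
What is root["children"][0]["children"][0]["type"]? "leaf"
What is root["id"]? 830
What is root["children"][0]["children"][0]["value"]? 44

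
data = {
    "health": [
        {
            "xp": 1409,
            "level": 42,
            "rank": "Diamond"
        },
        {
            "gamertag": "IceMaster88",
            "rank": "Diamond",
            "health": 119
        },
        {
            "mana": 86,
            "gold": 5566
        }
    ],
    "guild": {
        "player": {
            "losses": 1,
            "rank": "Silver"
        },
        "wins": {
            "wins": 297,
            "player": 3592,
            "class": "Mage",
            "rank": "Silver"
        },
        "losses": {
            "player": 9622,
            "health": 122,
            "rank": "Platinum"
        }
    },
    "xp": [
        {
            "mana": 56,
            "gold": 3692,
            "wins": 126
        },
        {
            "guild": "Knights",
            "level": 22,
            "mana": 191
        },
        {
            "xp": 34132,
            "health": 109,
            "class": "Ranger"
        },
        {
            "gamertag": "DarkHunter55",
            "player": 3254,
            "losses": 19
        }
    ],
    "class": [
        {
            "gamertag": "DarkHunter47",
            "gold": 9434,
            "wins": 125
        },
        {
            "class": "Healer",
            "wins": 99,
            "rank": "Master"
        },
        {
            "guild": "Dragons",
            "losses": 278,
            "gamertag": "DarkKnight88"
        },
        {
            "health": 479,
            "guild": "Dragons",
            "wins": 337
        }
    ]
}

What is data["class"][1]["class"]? "Healer"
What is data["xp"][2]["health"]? 109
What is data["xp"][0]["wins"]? 126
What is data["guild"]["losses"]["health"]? 122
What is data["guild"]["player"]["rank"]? "Silver"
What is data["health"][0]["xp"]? 1409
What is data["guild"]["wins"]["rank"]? "Silver"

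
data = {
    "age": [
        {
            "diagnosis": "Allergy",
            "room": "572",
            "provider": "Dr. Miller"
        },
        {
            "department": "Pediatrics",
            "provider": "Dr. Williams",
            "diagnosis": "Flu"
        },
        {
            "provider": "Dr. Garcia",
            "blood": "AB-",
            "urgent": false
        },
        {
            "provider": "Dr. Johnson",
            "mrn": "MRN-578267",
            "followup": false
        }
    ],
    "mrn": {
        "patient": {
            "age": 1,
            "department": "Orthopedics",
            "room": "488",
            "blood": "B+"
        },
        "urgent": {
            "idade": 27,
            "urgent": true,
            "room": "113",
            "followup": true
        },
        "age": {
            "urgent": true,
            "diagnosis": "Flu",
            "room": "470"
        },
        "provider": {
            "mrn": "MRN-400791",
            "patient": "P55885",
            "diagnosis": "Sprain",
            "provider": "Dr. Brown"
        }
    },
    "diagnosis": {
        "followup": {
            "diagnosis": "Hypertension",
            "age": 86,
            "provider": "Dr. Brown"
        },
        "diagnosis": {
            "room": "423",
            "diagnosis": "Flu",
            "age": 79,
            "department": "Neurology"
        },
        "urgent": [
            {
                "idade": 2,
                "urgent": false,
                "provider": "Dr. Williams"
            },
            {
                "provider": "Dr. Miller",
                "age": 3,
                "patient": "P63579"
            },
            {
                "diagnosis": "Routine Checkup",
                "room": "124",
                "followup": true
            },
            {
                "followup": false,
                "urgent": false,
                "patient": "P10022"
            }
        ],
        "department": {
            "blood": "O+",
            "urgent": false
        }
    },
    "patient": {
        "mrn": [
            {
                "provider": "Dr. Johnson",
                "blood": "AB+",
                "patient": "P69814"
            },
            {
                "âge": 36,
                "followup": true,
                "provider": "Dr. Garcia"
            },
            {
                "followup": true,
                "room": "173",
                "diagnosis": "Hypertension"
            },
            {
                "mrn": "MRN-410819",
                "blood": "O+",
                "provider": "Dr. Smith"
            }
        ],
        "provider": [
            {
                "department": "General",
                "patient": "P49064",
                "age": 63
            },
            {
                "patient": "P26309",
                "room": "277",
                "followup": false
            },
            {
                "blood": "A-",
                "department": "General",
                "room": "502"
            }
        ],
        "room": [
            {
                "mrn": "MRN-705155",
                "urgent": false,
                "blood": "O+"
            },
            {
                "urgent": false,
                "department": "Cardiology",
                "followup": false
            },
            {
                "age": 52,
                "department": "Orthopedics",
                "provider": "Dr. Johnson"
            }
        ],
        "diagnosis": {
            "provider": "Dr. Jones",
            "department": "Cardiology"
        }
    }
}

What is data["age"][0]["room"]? "572"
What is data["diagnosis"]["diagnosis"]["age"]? 79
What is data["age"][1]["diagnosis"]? "Flu"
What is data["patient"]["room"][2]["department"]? "Orthopedics"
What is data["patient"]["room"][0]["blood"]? "O+"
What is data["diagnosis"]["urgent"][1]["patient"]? "P63579"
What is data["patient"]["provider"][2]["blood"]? "A-"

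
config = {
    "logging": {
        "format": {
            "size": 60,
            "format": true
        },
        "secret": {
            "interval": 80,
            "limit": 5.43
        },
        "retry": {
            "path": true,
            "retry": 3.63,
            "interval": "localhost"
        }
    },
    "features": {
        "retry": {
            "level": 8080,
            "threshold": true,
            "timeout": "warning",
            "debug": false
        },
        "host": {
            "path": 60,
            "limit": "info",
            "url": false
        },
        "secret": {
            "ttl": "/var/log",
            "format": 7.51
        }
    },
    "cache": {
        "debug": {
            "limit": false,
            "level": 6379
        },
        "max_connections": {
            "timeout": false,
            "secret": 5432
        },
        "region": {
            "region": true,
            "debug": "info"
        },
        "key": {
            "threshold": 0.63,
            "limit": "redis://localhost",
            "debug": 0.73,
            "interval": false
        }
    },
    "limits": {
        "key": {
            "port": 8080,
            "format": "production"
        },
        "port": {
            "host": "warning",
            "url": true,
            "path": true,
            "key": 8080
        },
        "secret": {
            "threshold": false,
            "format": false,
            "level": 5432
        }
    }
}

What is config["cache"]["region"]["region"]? True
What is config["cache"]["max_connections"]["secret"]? 5432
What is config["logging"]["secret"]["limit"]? 5.43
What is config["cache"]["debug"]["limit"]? False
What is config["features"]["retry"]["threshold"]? True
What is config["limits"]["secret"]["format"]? False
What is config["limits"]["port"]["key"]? 8080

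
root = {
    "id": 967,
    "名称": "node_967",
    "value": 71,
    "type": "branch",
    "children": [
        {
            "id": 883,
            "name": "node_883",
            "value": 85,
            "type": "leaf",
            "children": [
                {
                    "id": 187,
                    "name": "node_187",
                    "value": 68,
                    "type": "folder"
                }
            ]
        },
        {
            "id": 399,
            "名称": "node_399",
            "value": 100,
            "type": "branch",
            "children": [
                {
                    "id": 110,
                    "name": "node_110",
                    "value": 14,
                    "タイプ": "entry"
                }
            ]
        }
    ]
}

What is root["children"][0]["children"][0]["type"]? "folder"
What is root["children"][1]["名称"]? "node_399"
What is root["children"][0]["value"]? 85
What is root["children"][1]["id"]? 399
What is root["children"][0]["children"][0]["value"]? 68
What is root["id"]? 967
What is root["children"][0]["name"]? "node_883"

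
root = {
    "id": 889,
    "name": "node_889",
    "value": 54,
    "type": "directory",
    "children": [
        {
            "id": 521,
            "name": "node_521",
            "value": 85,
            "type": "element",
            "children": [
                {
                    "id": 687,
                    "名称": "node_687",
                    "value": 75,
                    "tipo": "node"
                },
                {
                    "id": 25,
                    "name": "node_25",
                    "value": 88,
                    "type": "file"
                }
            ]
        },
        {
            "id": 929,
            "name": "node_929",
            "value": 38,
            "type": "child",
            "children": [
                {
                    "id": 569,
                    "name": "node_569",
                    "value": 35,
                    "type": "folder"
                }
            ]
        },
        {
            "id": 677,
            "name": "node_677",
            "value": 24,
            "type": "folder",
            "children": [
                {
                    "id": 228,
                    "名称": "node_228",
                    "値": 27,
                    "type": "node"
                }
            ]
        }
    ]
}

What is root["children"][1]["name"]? "node_929"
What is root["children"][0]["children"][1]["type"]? "file"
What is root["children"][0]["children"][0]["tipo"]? "node"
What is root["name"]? "node_889"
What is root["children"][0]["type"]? "element"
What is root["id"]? 889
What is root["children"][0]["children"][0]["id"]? 687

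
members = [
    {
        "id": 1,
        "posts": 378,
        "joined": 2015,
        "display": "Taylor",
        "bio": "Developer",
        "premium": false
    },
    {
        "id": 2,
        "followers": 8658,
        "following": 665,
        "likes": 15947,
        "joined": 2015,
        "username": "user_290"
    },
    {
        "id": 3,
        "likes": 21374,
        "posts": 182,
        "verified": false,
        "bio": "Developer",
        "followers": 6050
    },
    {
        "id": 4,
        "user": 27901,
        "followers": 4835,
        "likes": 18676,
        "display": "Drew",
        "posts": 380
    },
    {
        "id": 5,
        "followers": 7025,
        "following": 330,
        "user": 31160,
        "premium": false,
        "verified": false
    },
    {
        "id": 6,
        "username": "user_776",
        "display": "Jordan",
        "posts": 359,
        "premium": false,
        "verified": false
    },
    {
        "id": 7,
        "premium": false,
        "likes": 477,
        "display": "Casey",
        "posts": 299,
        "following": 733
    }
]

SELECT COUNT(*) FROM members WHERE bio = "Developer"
2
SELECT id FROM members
[1, 2, 3, 4, 5, 6, 7]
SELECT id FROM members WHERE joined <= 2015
[1, 2]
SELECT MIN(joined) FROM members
2015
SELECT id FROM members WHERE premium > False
[]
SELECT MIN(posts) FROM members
182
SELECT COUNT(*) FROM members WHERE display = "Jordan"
1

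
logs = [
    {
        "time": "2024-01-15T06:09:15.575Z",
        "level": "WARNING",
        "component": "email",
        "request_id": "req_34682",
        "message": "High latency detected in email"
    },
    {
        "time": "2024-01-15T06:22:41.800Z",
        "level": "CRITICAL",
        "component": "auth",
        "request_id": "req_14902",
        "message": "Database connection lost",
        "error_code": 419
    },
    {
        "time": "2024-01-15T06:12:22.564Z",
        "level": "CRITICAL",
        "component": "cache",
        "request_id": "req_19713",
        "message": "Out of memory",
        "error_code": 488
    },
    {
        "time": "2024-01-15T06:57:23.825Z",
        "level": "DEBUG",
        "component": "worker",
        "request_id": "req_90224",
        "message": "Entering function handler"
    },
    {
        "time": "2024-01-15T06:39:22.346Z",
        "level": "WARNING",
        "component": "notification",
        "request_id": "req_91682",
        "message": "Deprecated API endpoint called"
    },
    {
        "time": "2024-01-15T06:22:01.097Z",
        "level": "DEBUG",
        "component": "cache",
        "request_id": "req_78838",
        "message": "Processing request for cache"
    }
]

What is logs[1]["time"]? "2024-01-15T06:22:41.800Z"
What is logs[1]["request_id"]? "req_14902"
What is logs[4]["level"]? "WARNING"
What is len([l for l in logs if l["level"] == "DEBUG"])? 2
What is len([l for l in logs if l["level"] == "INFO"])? 0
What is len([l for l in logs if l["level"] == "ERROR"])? 0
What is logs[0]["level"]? "WARNING"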